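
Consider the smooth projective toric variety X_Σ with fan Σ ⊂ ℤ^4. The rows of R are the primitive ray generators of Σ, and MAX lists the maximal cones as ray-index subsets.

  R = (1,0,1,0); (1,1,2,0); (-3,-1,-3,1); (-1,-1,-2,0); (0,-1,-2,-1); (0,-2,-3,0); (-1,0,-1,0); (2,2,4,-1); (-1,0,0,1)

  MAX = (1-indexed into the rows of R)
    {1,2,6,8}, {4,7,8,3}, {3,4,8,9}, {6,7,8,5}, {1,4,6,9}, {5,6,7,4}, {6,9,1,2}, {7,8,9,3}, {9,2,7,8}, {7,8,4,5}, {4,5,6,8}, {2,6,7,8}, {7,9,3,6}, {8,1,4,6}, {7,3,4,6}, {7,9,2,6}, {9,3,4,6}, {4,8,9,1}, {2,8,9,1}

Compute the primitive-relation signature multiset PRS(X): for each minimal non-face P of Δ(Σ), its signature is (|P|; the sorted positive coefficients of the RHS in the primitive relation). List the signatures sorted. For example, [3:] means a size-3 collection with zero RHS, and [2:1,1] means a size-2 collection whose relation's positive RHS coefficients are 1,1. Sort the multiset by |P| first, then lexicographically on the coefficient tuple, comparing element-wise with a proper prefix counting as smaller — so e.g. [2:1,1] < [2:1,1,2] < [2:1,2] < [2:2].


12 collections generate NE(X_Σ); each relation:

  {1,7}:  v_{1} + v_{7} = 0  ⟹  sig = [2:]
  {2,4}:  v_{2} + v_{4} = 0  ⟹  sig = [2:]
  {5,9}:  v_{5} + v_{9} = v_{4}  ⟹  sig = [2:1]
  {1,3}:  v_{1} + v_{3} = v_{4} + v_{9}  ⟹  sig = [2:1,1]
  {2,3}:  v_{2} + v_{3} = v_{7} + v_{9}  ⟹  sig = [2:1,1]
  {1,5}:  v_{1} + v_{5} = v_{4} + v_{6} + v_{8}  ⟹  sig = [2:1,1,1]
  {2,5}:  v_{2} + v_{5} = v_{6} + v_{7} + v_{8}  ⟹  sig = [2:1,1,1]
  {3,5}:  v_{3} + v_{5} = 2·v_{4} + v_{7}  ⟹  sig = [2:1,2]
  {3,6,8}:  v_{3} + v_{6} + v_{8} = v_{4}  ⟹  sig = [3:1]
  {4,7,9}:  v_{4} + v_{7} + v_{9} = v_{3}  ⟹  sig = [3:1]
  {6,8,9}:  v_{6} + v_{8} + v_{9} = v_{1}  ⟹  sig = [3:1]
  {4,6,7,8}:  v_{4} + v_{6} + v_{7} + v_{8} = v_{5}  ⟹  sig = [4:1]

Sorted signature multiset PRS(X):
{ [2:] ×2,  [2:1],  [2:1,1] ×2,  [2:1,1,1] ×2,  [2:1,2],  [3:1] ×3,  [4:1] }


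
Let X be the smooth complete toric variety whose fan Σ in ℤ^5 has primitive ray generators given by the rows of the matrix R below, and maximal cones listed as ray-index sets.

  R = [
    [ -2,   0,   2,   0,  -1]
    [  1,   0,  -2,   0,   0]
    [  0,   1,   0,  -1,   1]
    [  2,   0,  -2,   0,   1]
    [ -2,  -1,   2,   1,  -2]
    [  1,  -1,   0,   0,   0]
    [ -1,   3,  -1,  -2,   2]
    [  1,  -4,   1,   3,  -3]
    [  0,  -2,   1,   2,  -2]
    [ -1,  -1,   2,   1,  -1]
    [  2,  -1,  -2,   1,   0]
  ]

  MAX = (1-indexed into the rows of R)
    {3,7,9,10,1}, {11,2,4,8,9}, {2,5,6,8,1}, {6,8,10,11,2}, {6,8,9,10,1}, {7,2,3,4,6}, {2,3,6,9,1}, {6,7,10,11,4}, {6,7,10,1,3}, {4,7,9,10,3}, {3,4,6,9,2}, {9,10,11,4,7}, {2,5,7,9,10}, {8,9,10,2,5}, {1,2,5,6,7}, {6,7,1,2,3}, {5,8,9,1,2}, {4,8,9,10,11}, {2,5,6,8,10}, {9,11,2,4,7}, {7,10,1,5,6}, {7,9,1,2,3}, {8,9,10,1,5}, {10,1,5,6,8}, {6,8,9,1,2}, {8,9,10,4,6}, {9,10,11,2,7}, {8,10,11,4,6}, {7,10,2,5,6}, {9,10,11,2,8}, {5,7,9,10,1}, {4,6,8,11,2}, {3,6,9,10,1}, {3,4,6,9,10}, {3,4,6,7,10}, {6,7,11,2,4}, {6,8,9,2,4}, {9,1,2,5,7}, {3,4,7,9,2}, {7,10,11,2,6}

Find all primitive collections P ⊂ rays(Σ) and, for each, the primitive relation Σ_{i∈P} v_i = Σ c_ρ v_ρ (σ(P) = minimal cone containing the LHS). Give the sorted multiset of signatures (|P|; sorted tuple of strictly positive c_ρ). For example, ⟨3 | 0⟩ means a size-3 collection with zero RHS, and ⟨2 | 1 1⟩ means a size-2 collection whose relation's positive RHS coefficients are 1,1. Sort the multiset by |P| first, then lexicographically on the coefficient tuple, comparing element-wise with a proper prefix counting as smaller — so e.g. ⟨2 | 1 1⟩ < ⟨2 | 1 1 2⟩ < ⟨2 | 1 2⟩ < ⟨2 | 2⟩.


15 collections generate NE(X_Σ); each relation:

  P={1,4}:  v_{1} + v_{4} = 0  ⇒ sig = ⟨2 | 0⟩
  P={3,5}:  v_{3} + v_{5} = v_{1}  ⇒ sig = ⟨2 | 1⟩
  P={3,11}:  v_{3} + v_{11} = v_{4}  ⇒ sig = ⟨2 | 1⟩
  P={1,11}:  v_{1} + v_{11} = v_{2} + v_{10}  ⇒ sig = ⟨2 | 1 1⟩
  P={3,8}:  v_{3} + v_{8} = v_{6} + v_{9}  ⇒ sig = ⟨2 | 1 1⟩
  P={4,5}:  v_{4} + v_{5} = v_{2} + v_{10}  ⇒ sig = ⟨2 | 1 1⟩
  P={7,8}:  v_{7} + v_{8} = v_{2} + v_{10}  ⇒ sig = ⟨2 | 1 1⟩
  P={5,11}:  v_{5} + v_{11} = 2·v_{2} + 2·v_{10}  ⇒ sig = ⟨2 | 2 2⟩
  P={2,3,10}:  v_{2} + v_{3} + v_{10} = 0  ⇒ sig = ⟨3 | 0⟩
  P={6,7,9}:  v_{6} + v_{7} + v_{9} = 0  ⇒ sig = ⟨3 | 0⟩
  P={1,2,10}:  v_{1} + v_{2} + v_{10} = v_{5}  ⇒ sig = ⟨3 | 1⟩
  P={2,4,10}:  v_{2} + v_{4} + v_{10} = v_{11}  ⇒ sig = ⟨3 | 1⟩
  P={5,6,9}:  v_{5} + v_{6} + v_{9} = v_{1} + v_{8}  ⇒ sig = ⟨3 | 1 1⟩
  P={6,9,11}:  v_{6} + v_{9} + v_{11} = v_{4} + v_{8}  ⇒ sig = ⟨3 | 1 1⟩
  P={2,6,9,10}:  v_{2} + v_{6} + v_{9} + v_{10} = v_{8}  ⇒ sig = ⟨4 | 1⟩

Sorted signature multiset PRS(X):
[⟨2 | 0⟩, ⟨2 | 1⟩, ⟨2 | 1⟩, ⟨2 | 1 1⟩, ⟨2 | 1 1⟩, ⟨2 | 1 1⟩, ⟨2 | 1 1⟩, ⟨2 | 2 2⟩, ⟨3 | 0⟩, ⟨3 | 0⟩, ⟨3 | 1⟩, ⟨3 | 1⟩, ⟨3 | 1 1⟩, ⟨3 | 1 1⟩, ⟨4 | 1⟩]


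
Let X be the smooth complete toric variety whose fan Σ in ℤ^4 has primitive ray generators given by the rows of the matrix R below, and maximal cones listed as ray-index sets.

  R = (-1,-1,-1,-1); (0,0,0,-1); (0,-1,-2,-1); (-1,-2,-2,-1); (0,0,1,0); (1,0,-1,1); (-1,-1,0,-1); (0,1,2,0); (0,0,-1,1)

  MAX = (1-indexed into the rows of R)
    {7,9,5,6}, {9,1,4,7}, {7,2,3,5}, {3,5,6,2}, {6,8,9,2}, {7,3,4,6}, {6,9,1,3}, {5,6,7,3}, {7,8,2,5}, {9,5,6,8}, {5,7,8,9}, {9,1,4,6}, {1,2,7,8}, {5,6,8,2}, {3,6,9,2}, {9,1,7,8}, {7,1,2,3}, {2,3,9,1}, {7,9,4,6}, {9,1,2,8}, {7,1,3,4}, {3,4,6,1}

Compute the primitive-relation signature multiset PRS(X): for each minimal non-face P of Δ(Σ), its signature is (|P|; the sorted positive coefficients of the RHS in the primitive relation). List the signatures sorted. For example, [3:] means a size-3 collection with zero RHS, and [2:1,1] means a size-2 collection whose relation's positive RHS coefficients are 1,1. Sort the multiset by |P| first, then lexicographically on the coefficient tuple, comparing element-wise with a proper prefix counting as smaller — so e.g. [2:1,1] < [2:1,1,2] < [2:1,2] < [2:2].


Primitive collections (15):

  P={1,5}:  v_{1} + v_{5} = v_{7} — sig = [2:1]
  P={3,8}:  v_{3} + v_{8} = v_{2} — sig = [2:1]
  P={4,8}:  v_{4} + v_{8} = v_{7} — sig = [2:1]
  P={2,4}:  v_{2} + v_{4} = v_{3} + v_{7} — sig = [2:1,1]
  P={4,5}:  v_{4} + v_{5} = v_{6} + 2·v_{7} — sig = [2:1,2]
  P={1,6,8}:  v_{1} + v_{6} + v_{8} = 0 — sig = [3:]
  P={2,5,9}:  v_{2} + v_{5} + v_{9} = 0 — sig = [3:]
  P={1,2,6}:  v_{1} + v_{2} + v_{6} = v_{3} — sig = [3:1]
  P={1,6,7}:  v_{1} + v_{6} + v_{7} = v_{4} — sig = [3:1]
  P={2,7,9}:  v_{2} + v_{7} + v_{9} = v_{1} — sig = [3:1]
  P={6,7,8}:  v_{6} + v_{7} + v_{8} = v_{5} — sig = [3:1]
  P={2,6,7}:  v_{2} + v_{6} + v_{7} = v_{3} + v_{5} — sig = [3:1,1]
  P={3,5,9}:  v_{3} + v_{5} + v_{9} = v_{1} + v_{6} — sig = [3:1,1]
  P={3,7,9}:  v_{3} + v_{7} + v_{9} = 2·v_{1} + v_{6} — sig = [3:1,2]
  P={3,4,9}:  v_{3} + v_{4} + v_{9} = 3·v_{1} + 2·v_{6} — sig = [3:2,3]

so the primitive-relation signature multiset is
    |P|=2: 5 collections, coeffs (1), (1), (1), (1,1), (1,2)
    |P|=3: 10 collections, coeffs (), (), (1), (1), (1), (1), (1,1), (1,1), (1,2), (2,3)


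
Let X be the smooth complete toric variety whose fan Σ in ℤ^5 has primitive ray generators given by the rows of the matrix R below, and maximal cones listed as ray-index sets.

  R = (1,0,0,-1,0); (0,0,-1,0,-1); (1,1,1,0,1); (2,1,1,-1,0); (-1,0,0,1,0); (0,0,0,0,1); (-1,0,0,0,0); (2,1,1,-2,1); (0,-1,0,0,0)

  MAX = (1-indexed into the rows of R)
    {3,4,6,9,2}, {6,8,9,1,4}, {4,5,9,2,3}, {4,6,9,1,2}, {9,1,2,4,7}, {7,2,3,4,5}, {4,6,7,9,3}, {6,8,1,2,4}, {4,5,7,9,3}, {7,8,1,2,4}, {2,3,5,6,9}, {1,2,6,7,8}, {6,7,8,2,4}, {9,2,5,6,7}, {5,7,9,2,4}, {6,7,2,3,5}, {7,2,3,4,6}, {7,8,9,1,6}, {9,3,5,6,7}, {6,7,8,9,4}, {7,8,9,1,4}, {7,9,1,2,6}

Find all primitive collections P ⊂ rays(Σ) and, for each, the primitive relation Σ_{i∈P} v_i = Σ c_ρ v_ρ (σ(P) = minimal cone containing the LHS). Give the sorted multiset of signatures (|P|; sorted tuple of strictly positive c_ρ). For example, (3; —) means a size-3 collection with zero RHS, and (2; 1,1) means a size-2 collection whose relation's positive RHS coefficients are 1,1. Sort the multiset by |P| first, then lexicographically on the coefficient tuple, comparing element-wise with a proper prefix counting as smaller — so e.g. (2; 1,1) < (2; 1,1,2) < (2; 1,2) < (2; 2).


9 minimal non-faces of Δ(Σ) (on 9 rays):

  {1,5}:  v_{1} + v_{5} = 0 ; sig = (2; —)
  {1,3}:  v_{1} + v_{3} = v_{4} + v_{6} ; sig = (2; 1,1)
  {5,8}:  v_{5} + v_{8} = v_{4} + v_{6} + v_{7} ; sig = (2; 1,1,1)
  {3,8}:  v_{3} + v_{8} = 2·v_{4} + 2·v_{6} + v_{7} ; sig = (2; 1,2,2)
  {4,5,6}:  v_{4} + v_{5} + v_{6} = v_{3} ; sig = (3; 1)
  {2,8,9}:  v_{2} + v_{8} + v_{9} = 2·v_{1} ; sig = (3; 2)
  {2,3,7,9}:  v_{2} + v_{3} + v_{7} + v_{9} = 0 ; sig = (4; —)
  {1,4,6,7}:  v_{1} + v_{4} + v_{6} + v_{7} = v_{8} ; sig = (4; 1)
  {2,4,6,7,9}:  v_{2} + v_{4} + v_{6} + v_{7} + v_{9} = v_{1} ; sig = (5; 1)

so the primitive-relation signature multiset is
{ (2; —),  (2; 1,1),  (2; 1,1,1),  (2; 1,2,2),  (3; 1),  (3; 2),  (4; —),  (4; 1),  (5; 1) }


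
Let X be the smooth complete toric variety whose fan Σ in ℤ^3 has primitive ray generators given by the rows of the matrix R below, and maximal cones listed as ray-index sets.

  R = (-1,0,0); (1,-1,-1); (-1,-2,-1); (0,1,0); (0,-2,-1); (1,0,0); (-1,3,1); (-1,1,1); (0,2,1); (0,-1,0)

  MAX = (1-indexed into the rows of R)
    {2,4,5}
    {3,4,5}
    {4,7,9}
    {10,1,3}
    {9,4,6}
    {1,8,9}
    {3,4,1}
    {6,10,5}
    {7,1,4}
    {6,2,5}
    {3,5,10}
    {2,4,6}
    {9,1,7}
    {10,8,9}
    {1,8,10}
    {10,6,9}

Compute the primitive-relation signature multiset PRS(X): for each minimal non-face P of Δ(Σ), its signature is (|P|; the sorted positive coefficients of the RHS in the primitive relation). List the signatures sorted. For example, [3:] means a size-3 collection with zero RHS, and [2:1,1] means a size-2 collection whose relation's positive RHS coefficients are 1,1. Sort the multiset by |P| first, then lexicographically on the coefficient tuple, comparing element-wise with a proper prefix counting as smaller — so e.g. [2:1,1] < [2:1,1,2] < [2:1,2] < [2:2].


24 minimal non-faces of Δ(Σ) (on 10 rays):

  P = {1,6}:  v_{1} + v_{6} = 0  →  sig = [2:]
  P = {2,8}:  v_{2} + v_{8} = 0  →  sig = [2:]
  P = {4,10}:  v_{4} + v_{10} = 0  →  sig = [2:]
  P = {5,9}:  v_{5} + v_{9} = 0  →  sig = [2:]
  P = {1,5}:  v_{1} + v_{5} = v_{3}  →  sig = [2:1]
  P = {3,6}:  v_{3} + v_{6} = v_{5}  →  sig = [2:1]
  P = {3,9}:  v_{3} + v_{9} = v_{1}  →  sig = [2:1]
  P = {1,2}:  v_{1} + v_{2} = v_{4} + v_{5}  →  sig = [2:1,1]
  P = {2,9}:  v_{2} + v_{9} = v_{4} + v_{6}  →  sig = [2:1,1]
  P = {2,10}:  v_{2} + v_{10} = v_{5} + v_{6}  →  sig = [2:1,1]
  P = {4,8}:  v_{4} + v_{8} = v_{1} + v_{9}  →  sig = [2:1,1]
  P = {5,7}:  v_{5} + v_{7} = v_{1} + v_{4}  →  sig = [2:1,1]
  P = {5,8}:  v_{5} + v_{8} = v_{1} + v_{10}  →  sig = [2:1,1]
  P = {6,7}:  v_{6} + v_{7} = v_{4} + v_{9}  →  sig = [2:1,1]
  P = {6,8}:  v_{6} + v_{8} = v_{9} + v_{10}  →  sig = [2:1,1]
  P = {7,10}:  v_{7} + v_{10} = v_{1} + v_{9}  →  sig = [2:1,1]
  P = {2,3}:  v_{2} + v_{3} = v_{4} + 2·v_{5}  →  sig = [2:1,2]
  P = {3,7}:  v_{3} + v_{7} = 2·v_{1} + v_{4}  →  sig = [2:1,2]
  P = {3,8}:  v_{3} + v_{8} = 2·v_{1} + v_{10}  →  sig = [2:1,2]
  P = {2,7}:  v_{2} + v_{7} = 2·v_{4}  →  sig = [2:2]
  P = {7,8}:  v_{7} + v_{8} = 2·v_{1} + 2·v_{9}  →  sig = [2:2,2]
  P = {1,4,9}:  v_{1} + v_{4} + v_{9} = v_{7}  →  sig = [3:1]
  P = {1,9,10}:  v_{1} + v_{9} + v_{10} = v_{8}  →  sig = [3:1]
  P = {4,5,6}:  v_{4} + v_{5} + v_{6} = v_{2}  →  sig = [3:1]

so the primitive-relation signature multiset is
    [2:]
    [2:]
    [2:]
    [2:]
    [2:1]
    [2:1]
    [2:1]
    [2:1,1]
    [2:1,1]
    [2:1,1]
    [2:1,1]
    [2:1,1]
    [2:1,1]
    [2:1,1]
    [2:1,1]
    [2:1,1]
    [2:1,2]
    [2:1,2]
    [2:1,2]
    [2:2]
    [2:2,2]
    [3:1]
    [3:1]
    [3:1]


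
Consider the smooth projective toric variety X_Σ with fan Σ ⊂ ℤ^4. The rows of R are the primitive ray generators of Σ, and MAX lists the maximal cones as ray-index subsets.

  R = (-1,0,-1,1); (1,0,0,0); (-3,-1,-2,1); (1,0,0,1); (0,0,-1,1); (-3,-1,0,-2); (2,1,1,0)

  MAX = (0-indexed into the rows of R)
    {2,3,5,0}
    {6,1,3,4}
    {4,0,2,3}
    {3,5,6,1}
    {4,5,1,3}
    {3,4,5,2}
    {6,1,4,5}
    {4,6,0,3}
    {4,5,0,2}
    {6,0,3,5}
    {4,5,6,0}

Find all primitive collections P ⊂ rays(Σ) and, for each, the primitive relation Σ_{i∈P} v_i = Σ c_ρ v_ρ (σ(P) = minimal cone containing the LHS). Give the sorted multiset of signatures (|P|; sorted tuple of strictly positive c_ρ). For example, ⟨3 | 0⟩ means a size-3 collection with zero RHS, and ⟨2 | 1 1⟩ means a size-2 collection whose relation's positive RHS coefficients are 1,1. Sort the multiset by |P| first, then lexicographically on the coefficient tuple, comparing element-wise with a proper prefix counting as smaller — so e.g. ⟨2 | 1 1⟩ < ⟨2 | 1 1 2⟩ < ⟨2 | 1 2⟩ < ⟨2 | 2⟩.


5 minimal non-faces of Δ(Σ) (on 7 rays):

  P={0,1}:  v_{0} + v_{1} = v_{4} ; sig = ⟨2 | 1⟩
  P={2,6}:  v_{2} + v_{6} = v_{0} ; sig = ⟨2 | 1⟩
  P={1,2}:  v_{1} + v_{2} = v_{3} + 2·v_{4} + v_{5} ; sig = ⟨2 | 1 1 2⟩
  P={3,4,5,6}:  v_{3} + v_{4} + v_{5} + v_{6} = 0 ; sig = ⟨4 | 0⟩
  P={0,3,4,5}:  v_{0} + v_{3} + v_{4} + v_{5} = v_{2} ; sig = ⟨4 | 1⟩

so the primitive-relation signature multiset is
{ ⟨2 | 1⟩ ×2,  ⟨2 | 1 1 2⟩,  ⟨4 | 0⟩,  ⟨4 | 1⟩ }


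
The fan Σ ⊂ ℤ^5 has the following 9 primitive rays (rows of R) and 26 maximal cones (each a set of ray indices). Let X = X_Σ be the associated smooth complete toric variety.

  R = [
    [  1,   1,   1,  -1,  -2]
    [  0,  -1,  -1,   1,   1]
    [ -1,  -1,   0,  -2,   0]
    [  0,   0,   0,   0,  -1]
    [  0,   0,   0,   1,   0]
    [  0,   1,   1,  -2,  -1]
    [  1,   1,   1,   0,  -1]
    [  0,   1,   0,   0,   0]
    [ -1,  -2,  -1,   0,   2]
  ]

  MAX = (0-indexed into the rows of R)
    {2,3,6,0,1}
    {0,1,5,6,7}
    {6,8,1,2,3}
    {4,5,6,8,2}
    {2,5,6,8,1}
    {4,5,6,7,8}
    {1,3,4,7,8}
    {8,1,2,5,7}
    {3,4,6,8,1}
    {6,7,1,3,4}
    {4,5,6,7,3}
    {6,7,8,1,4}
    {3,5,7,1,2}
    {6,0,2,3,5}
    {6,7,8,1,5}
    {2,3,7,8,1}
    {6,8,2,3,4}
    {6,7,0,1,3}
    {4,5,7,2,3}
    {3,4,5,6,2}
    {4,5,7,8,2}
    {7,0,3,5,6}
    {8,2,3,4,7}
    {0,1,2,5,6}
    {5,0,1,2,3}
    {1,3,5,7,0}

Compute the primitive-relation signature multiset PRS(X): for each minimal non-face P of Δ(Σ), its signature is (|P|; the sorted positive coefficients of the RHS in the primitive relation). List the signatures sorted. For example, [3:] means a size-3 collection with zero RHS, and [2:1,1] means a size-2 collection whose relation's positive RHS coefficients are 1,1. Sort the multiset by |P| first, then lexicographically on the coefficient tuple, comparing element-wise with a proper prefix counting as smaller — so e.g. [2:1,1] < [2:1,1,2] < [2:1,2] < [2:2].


9 collections generate NE(X_Σ); each relation:

  P={0,4}:  v_{0} + v_{4} = v_{3} + v_{6} ; sig = [2:1,1]
  P={0,8}:  v_{0} + v_{8} = v_{1} + v_{2} + v_{6} ; sig = [2:1,1,1]
  P={1,4,5}:  v_{1} + v_{4} + v_{5} = 0 ; sig = [3:]
  P={2,6,7}:  v_{2} + v_{6} + v_{7} = v_{5} ; sig = [3:1]
  P={3,5,8}:  v_{3} + v_{5} + v_{8} = v_{2} ; sig = [3:1]
  P={1,2,4}:  v_{1} + v_{2} + v_{4} = v_{3} + v_{8} ; sig = [3:1,1]
  P={0,2,7}:  v_{0} + v_{2} + v_{7} = v_{1} + v_{3} + 2·v_{5} ; sig = [3:1,1,2]
  P={3,6,7,8}:  v_{3} + v_{6} + v_{7} + v_{8} = 0 ; sig = [4:]
  P={1,3,5,6}:  v_{1} + v_{3} + v_{5} + v_{6} = v_{0} ; sig = [4:1]

Signatures (|P|; sorted positive RHS coefficients), sorted:
{ [2:1,1],  [2:1,1,1],  [3:],  [3:1] ×2,  [3:1,1],  [3:1,1,2],  [4:],  [4:1] }


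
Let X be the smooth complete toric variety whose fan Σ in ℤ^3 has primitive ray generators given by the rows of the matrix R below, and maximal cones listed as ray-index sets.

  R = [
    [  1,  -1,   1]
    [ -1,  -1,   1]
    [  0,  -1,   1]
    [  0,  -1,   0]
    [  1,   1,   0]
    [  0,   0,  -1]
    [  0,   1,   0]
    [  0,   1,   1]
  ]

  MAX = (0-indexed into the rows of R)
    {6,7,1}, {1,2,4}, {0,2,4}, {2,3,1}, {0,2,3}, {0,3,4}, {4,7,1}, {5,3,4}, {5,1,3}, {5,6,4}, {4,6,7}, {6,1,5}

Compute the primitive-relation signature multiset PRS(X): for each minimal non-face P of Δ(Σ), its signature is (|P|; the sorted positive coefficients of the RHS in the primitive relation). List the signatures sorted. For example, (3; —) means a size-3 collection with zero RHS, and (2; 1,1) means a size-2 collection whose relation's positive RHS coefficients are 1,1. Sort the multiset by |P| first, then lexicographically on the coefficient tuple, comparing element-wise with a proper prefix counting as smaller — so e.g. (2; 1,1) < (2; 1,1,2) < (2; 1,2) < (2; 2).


Primitive collections (14):

  P = {3,6}:  v_{3} + v_{6} = 0 — sig = (2; —)
  P = {2,5}:  v_{2} + v_{5} = v_{3} — sig = (2; 1)
  P = {5,7}:  v_{5} + v_{7} = v_{6} — sig = (2; 1)
  P = {0,6}:  v_{0} + v_{6} = v_{2} + v_{4} — sig = (2; 1,1)
  P = {2,6}:  v_{2} + v_{6} = v_{1} + v_{4} — sig = (2; 1,1)
  P = {3,7}:  v_{3} + v_{7} = v_{1} + v_{4} — sig = (2; 1,1)
  P = {0,7}:  v_{0} + v_{7} = v_{1} + v_{2} + 2·v_{4} — sig = (2; 1,1,2)
  P = {0,5}:  v_{0} + v_{5} = 2·v_{3} + v_{4} — sig = (2; 1,2)
  P = {0,1}:  v_{0} + v_{1} = 2·v_{2} — sig = (2; 2)
  P = {2,7}:  v_{2} + v_{7} = 2·v_{1} + 2·v_{4} — sig = (2; 2,2)
  P = {1,4,5}:  v_{1} + v_{4} + v_{5} = 0 — sig = (3; —)
  P = {1,3,4}:  v_{1} + v_{3} + v_{4} = v_{2} — sig = (3; 1)
  P = {1,4,6}:  v_{1} + v_{4} + v_{6} = v_{7} — sig = (3; 1)
  P = {2,3,4}:  v_{2} + v_{3} + v_{4} = v_{0} — sig = (3; 1)

so the primitive-relation signature multiset is
{ (2; —),  (2; 1) ×2,  (2; 1,1) ×3,  (2; 1,1,2),  (2; 1,2),  (2; 2),  (2; 2,2),  (3; —),  (3; 1) ×3 }


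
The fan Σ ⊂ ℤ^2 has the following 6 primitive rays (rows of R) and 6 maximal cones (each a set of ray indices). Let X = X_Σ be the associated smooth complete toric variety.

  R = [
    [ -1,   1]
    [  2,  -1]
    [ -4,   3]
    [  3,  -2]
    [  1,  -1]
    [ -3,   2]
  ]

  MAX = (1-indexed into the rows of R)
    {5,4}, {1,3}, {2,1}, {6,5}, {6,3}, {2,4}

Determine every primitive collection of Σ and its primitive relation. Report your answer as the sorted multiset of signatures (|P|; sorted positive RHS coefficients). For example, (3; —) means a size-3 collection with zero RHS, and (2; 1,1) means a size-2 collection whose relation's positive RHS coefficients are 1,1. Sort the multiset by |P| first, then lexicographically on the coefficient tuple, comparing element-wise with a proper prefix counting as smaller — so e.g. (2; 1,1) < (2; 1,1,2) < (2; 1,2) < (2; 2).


9 collections generate NE(X_Σ); each relation:

  P={1,5}:  v_{1} + v_{5} = 0  so sig = (2; —)
  P={4,6}:  v_{4} + v_{6} = 0  so sig = (2; —)
  P={1,4}:  v_{1} + v_{4} = v_{2}  so sig = (2; 1)
  P={1,6}:  v_{1} + v_{6} = v_{3}  so sig = (2; 1)
  P={2,5}:  v_{2} + v_{5} = v_{4}  so sig = (2; 1)
  P={2,6}:  v_{2} + v_{6} = v_{1}  so sig = (2; 1)
  P={3,4}:  v_{3} + v_{4} = v_{1}  so sig = (2; 1)
  P={3,5}:  v_{3} + v_{5} = v_{6}  so sig = (2; 1)
  P={2,3}:  v_{2} + v_{3} = 2·v_{1}  so sig = (2; 2)

Hence PRS(X_Σ) =
    (2; —)
    (2; —)
    (2; 1)
    (2; 1)
    (2; 1)
    (2; 1)
    (2; 1)
    (2; 1)
    (2; 2)


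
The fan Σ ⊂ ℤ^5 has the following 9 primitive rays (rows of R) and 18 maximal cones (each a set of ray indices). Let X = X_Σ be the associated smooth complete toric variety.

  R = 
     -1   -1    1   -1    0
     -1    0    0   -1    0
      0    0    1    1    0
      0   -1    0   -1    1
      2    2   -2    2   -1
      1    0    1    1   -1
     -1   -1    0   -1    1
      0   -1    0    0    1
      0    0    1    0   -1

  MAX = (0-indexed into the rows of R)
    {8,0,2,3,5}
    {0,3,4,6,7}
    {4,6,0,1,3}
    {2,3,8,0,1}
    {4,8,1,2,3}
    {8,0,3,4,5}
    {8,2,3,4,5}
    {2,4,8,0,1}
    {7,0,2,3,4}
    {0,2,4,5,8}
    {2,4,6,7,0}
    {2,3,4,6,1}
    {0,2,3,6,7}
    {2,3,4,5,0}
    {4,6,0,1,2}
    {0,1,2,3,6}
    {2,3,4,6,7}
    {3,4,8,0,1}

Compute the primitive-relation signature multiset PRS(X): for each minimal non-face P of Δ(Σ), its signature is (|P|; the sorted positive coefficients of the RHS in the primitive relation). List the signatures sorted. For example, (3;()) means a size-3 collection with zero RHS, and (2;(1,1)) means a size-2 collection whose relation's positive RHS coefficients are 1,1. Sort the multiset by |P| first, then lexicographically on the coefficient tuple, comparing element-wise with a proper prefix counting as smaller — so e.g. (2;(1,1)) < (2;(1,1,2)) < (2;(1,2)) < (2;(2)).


|primitive collections| = 9. Relations:

  {1,5}:  v_{1} + v_{5} = v_{8} ; sig = (2;(1))
  {1,7}:  v_{1} + v_{7} = v_{6} ; sig = (2;(1))
  {6,8}:  v_{6} + v_{8} = v_{0} ; sig = (2;(1))
  {5,6}:  v_{5} + v_{6} = 2·v_{0} + v_{2} + v_{3} + v_{4} ; sig = (2;(1,1,1,2))
  {7,8}:  v_{7} + v_{8} = 2·v_{0} + v_{2} + v_{3} + v_{4} ; sig = (2;(1,1,1,2))
  {5,7}:  v_{5} + v_{7} = 3·v_{0} + 2·v_{2} + 2·v_{3} + 2·v_{4} ; sig = (2;(2,2,2,3))
  {0,1,2,3,4}:  v_{0} + v_{1} + v_{2} + v_{3} + v_{4} = 0 ; sig = (5;())
  {0,2,3,4,6}:  v_{0} + v_{2} + v_{3} + v_{4} + v_{6} = v_{7} ; sig = (5;(1))
  {0,2,3,4,8}:  v_{0} + v_{2} + v_{3} + v_{4} + v_{8} = v_{5} ; sig = (5;(1))

Sorted signature multiset PRS(X):
{ (2;(1)) ×3,  (2;(1,1,1,2)) ×2,  (2;(2,2,2,3)),  (5;()),  (5;(1)) ×2 }


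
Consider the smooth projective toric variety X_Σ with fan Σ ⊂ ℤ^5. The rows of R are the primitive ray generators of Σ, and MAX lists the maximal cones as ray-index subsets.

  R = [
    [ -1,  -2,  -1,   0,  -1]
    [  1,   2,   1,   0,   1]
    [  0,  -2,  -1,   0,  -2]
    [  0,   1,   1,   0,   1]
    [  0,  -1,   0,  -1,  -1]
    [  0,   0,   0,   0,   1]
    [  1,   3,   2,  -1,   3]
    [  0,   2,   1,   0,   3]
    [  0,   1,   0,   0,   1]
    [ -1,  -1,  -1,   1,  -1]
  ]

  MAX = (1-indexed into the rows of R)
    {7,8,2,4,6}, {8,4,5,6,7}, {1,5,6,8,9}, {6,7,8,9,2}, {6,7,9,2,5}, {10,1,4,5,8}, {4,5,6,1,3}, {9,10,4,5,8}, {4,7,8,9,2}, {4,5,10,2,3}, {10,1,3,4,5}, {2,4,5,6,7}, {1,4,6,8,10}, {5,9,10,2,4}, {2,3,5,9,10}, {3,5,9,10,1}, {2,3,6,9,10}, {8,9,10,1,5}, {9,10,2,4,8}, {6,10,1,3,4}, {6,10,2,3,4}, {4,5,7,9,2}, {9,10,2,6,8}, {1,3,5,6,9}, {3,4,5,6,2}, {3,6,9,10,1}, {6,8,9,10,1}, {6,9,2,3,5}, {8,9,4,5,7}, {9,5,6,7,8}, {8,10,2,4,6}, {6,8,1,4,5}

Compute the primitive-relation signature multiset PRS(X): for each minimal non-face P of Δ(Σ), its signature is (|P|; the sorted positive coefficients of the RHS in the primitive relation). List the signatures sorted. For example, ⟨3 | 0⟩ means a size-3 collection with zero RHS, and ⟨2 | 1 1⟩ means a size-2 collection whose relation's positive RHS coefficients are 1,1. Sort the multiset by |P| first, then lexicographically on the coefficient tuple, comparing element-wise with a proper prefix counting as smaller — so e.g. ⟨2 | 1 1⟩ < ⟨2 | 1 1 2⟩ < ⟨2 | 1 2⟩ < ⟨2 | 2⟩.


10 collections generate NE(X_Σ); each relation:

  P={1,2}:  v_{1} + v_{2} = 0 ; sig = ⟨2 | 0⟩
  P={3,8}:  v_{3} + v_{8} = v_{6} ; sig = ⟨2 | 1⟩
  P={1,7}:  v_{1} + v_{7} = v_{5} + v_{8} ; sig = ⟨2 | 1 1⟩
  P={7,10}:  v_{7} + v_{10} = v_{4} + v_{9} ; sig = ⟨2 | 1 1⟩
  P={3,7}:  v_{3} + v_{7} = v_{2} + v_{5} + v_{6} ; sig = ⟨2 | 1 1 1⟩
  P={3,4,9}:  v_{3} + v_{4} + v_{9} = 0 ; sig = ⟨3 | 0⟩
  P={2,5,8}:  v_{2} + v_{5} + v_{8} = v_{7} ; sig = ⟨3 | 1⟩
  P={4,6,9}:  v_{4} + v_{6} + v_{9} = v_{8} ; sig = ⟨3 | 1⟩
  P={5,6,10}:  v_{5} + v_{6} + v_{10} = v_{1} ; sig = ⟨3 | 1⟩
  P={1,4,9}:  v_{1} + v_{4} + v_{9} = v_{5} + v_{8} + v_{10} ; sig = ⟨3 | 1 1 1⟩

Sorted signature multiset PRS(X):
[⟨2 | 0⟩, ⟨2 | 1⟩, ⟨2 | 1 1⟩, ⟨2 | 1 1⟩, ⟨2 | 1 1 1⟩, ⟨3 | 0⟩, ⟨3 | 1⟩, ⟨3 | 1⟩, ⟨3 | 1⟩, ⟨3 | 1 1 1⟩]


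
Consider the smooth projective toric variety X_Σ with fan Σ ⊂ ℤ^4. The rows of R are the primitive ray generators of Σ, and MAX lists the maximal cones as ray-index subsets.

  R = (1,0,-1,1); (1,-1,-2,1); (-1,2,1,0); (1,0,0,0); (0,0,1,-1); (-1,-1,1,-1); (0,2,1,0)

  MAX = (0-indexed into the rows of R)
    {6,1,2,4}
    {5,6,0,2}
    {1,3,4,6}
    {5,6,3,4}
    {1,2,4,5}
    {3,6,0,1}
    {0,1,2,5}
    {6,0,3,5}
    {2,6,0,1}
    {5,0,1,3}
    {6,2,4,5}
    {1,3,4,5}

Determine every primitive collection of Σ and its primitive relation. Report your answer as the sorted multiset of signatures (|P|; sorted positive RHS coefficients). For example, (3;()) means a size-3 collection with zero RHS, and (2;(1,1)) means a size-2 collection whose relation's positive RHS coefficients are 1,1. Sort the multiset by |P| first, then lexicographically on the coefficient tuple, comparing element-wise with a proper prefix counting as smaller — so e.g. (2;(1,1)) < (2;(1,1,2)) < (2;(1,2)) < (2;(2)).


Minimal non-faces — 3 found among 7 rays, 12 max cones:

  {0,4}:  v_{0} + v_{4} = v_{3}  →  sig = (2;(1))
  {2,3}:  v_{2} + v_{3} = v_{6}  →  sig = (2;(1))
  {1,5,6}:  v_{1} + v_{5} + v_{6} = 0  →  sig = (3;())

Hence PRS(X_Σ) =
{ (2;(1)) ×2,  (3;()) }


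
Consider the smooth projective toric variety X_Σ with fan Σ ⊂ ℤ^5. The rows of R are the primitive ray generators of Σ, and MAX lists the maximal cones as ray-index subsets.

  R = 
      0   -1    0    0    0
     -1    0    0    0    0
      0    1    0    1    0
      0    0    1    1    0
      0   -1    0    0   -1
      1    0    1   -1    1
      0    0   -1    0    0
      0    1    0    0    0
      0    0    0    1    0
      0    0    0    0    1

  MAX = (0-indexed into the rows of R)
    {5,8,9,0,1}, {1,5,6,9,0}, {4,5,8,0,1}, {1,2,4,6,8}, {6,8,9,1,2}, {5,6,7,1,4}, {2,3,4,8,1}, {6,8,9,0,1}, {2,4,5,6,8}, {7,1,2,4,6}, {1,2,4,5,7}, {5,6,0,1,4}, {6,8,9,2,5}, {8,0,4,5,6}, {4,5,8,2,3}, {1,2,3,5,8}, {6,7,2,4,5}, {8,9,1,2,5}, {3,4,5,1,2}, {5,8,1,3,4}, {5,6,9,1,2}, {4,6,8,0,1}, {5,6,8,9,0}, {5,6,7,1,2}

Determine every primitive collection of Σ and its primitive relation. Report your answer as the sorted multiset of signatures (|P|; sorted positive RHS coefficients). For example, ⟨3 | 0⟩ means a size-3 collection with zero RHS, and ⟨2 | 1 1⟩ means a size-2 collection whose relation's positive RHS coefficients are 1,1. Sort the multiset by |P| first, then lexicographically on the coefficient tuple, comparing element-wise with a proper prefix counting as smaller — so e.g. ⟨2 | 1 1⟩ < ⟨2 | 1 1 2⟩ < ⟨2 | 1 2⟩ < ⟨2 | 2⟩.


|primitive collections| = 12. Relations:

  {0,7}:  v_{0} + v_{7} = 0  ⟹  sig = ⟨2 | 0⟩
  {0,2}:  v_{0} + v_{2} = v_{8}  ⟹  sig = ⟨2 | 1⟩
  {3,6}:  v_{3} + v_{6} = v_{8}  ⟹  sig = ⟨2 | 1⟩
  {4,9}:  v_{4} + v_{9} = v_{0}  ⟹  sig = ⟨2 | 1⟩
  {7,8}:  v_{7} + v_{8} = v_{2}  ⟹  sig = ⟨2 | 1⟩
  {7,9}:  v_{7} + v_{9} = v_{1} + v_{2} + v_{5} + v_{6}  ⟹  sig = ⟨2 | 1 1 1 1⟩
  {0,3}:  v_{0} + v_{3} = v_{1} + v_{4} + v_{5} + 2·v_{8}  ⟹  sig = ⟨2 | 1 1 1 2⟩
  {3,7}:  v_{3} + v_{7} = v_{1} + 2·v_{2} + v_{4} + v_{5}  ⟹  sig = ⟨2 | 1 1 1 2⟩
  {3,9}:  v_{3} + v_{9} = v_{1} + v_{5} + 2·v_{8}  ⟹  sig = ⟨2 | 1 1 2⟩
  {1,5,6,8}:  v_{1} + v_{5} + v_{6} + v_{8} = v_{9}  ⟹  sig = ⟨4 | 1⟩
  {1,2,4,5,6}:  v_{1} + v_{2} + v_{4} + v_{5} + v_{6} = 0  ⟹  sig = ⟨5 | 0⟩
  {1,2,4,5,8}:  v_{1} + v_{2} + v_{4} + v_{5} + v_{8} = v_{3}  ⟹  sig = ⟨5 | 1⟩

Sorted signature multiset PRS(X):
[⟨2 | 0⟩, ⟨2 | 1⟩, ⟨2 | 1⟩, ⟨2 | 1⟩, ⟨2 | 1⟩, ⟨2 | 1 1 1 1⟩, ⟨2 | 1 1 1 2⟩, ⟨2 | 1 1 1 2⟩, ⟨2 | 1 1 2⟩, ⟨4 | 1⟩, ⟨5 | 0⟩, ⟨5 | 1⟩]


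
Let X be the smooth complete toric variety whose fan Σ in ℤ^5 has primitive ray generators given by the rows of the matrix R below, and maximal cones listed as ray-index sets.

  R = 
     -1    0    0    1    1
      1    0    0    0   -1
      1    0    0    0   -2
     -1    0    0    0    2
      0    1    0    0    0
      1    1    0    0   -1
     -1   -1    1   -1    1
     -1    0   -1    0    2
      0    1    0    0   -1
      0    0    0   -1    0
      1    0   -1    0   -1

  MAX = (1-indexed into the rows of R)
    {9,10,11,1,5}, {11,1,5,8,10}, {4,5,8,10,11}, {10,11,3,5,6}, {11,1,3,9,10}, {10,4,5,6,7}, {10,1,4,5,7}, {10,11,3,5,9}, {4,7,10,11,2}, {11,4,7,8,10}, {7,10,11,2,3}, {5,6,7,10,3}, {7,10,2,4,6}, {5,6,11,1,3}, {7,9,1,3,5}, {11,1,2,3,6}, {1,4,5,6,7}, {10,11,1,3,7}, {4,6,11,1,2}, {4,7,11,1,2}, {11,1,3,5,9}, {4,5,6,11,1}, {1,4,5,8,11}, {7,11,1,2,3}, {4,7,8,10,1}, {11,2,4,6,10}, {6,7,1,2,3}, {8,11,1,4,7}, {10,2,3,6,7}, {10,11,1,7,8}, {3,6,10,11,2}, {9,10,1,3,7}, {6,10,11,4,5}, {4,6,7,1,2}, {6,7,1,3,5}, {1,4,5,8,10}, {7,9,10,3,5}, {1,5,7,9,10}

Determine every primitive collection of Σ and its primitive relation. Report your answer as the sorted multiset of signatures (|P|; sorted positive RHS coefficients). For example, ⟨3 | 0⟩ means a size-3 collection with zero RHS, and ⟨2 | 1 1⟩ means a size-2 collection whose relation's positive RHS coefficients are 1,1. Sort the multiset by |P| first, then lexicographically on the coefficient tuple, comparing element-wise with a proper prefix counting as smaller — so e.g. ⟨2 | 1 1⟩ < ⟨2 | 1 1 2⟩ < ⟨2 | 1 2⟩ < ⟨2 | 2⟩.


Σ has 17 primitive collections:

  P = {3,4}:  v_{3} + v_{4} = 0  so sig = ⟨2 | 0⟩
  P = {2,5}:  v_{2} + v_{5} = v_{6}  so sig = ⟨2 | 1⟩
  P = {2,8}:  v_{2} + v_{8} = v_{4} + v_{11}  so sig = ⟨2 | 1 1⟩
  P = {2,9}:  v_{2} + v_{9} = v_{3} + v_{5}  so sig = ⟨2 | 1 1⟩
  P = {3,8}:  v_{3} + v_{8} = v_{1} + v_{10} + v_{11}  so sig = ⟨2 | 1 1 1⟩
  P = {4,9}:  v_{4} + v_{9} = v_{1} + v_{5} + v_{10}  so sig = ⟨2 | 1 1 1⟩
  P = {6,8}:  v_{6} + v_{8} = v_{4} + v_{5} + v_{11}  so sig = ⟨2 | 1 1 1⟩
  P = {8,9}:  v_{8} + v_{9} = 2·v_{1} + v_{5} + 2·v_{10} + v_{11}  so sig = ⟨2 | 1 1 2 2⟩
  P = {6,9}:  v_{6} + v_{9} = v_{3} + 2·v_{5}  so sig = ⟨2 | 1 2⟩
  P = {1,2,10}:  v_{1} + v_{2} + v_{10} = 0  so sig = ⟨3 | 0⟩
  P = {1,6,10}:  v_{1} + v_{6} + v_{10} = v_{5}  so sig = ⟨3 | 1⟩
  P = {5,7,11}:  v_{5} + v_{7} + v_{11} = v_{10}  so sig = ⟨3 | 1⟩
  P = {6,7,11}:  v_{6} + v_{7} + v_{11} = v_{2} + v_{10}  so sig = ⟨3 | 1 1⟩
  P = {5,7,8}:  v_{5} + v_{7} + v_{8} = v_{1} + v_{4} + 2·v_{10}  so sig = ⟨3 | 1 1 2⟩
  P = {7,9,11}:  v_{7} + v_{9} + v_{11} = v_{1} + v_{3} + 2·v_{10}  so sig = ⟨3 | 1 1 2⟩
  P = {1,3,5,10}:  v_{1} + v_{3} + v_{5} + v_{10} = v_{9}  so sig = ⟨4 | 1⟩
  P = {1,4,10,11}:  v_{1} + v_{4} + v_{10} + v_{11} = v_{8}  so sig = ⟨4 | 1⟩

Sorted signature multiset PRS(X):
    |P|=2: 9 collections, coeffs (), (1), (1,1), (1,1), (1,1,1), (1,1,1), (1,1,1), (1,1,2,2), (1,2)
    |P|=3: 6 collections, coeffs (), (1), (1), (1,1), (1,1,2), (1,1,2)
    |P|=4: 2 collections, coeffs (1), (1)


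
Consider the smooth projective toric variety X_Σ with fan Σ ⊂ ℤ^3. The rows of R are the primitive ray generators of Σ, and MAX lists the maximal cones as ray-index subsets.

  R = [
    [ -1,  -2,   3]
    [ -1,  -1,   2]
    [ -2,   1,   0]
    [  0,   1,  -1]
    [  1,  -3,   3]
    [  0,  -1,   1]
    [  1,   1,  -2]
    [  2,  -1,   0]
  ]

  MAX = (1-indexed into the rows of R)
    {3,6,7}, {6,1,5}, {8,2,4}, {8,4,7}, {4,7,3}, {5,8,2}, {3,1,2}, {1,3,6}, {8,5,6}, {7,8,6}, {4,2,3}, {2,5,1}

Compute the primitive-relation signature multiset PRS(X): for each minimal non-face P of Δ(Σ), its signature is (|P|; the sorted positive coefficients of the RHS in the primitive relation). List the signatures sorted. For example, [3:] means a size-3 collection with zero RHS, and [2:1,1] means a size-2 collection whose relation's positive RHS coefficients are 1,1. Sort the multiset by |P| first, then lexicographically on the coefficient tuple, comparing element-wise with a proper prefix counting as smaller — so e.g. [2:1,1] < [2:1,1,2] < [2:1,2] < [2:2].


|primitive collections| = 10. Relations:

  {2,7}:  v_{2} + v_{7} = 0  ⇒ sig = [2:]
  {3,8}:  v_{3} + v_{8} = 0  ⇒ sig = [2:]
  {4,6}:  v_{4} + v_{6} = 0  ⇒ sig = [2:]
  {1,4}:  v_{1} + v_{4} = v_{2}  ⇒ sig = [2:1]
  {1,7}:  v_{1} + v_{7} = v_{6}  ⇒ sig = [2:1]
  {1,8}:  v_{1} + v_{8} = v_{5}  ⇒ sig = [2:1]
  {2,6}:  v_{2} + v_{6} = v_{1}  ⇒ sig = [2:1]
  {3,5}:  v_{3} + v_{5} = v_{1}  ⇒ sig = [2:1]
  {4,5}:  v_{4} + v_{5} = v_{2} + v_{8}  ⇒ sig = [2:1,1]
  {5,7}:  v_{5} + v_{7} = v_{6} + v_{8}  ⇒ sig = [2:1,1]

Signatures (|P|; sorted positive RHS coefficients), sorted:
{ [2:] ×3,  [2:1] ×5,  [2:1,1] ×2 }


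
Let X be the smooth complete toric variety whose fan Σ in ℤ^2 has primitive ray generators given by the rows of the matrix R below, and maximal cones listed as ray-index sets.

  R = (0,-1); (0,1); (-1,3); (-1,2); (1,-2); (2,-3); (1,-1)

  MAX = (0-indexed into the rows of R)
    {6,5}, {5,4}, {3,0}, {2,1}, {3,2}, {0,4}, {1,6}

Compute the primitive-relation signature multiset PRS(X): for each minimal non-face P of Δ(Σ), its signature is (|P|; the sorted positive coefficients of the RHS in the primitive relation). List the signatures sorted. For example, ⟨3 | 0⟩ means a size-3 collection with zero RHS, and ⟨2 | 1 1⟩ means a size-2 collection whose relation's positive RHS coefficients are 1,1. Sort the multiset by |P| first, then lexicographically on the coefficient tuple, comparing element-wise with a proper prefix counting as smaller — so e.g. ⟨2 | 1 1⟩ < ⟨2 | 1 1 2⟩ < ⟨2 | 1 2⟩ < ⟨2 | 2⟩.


Σ has 14 primitive collections:

  {0,1}:  v_{0} + v_{1} = 0  so sig = ⟨2 | 0⟩
  {3,4}:  v_{3} + v_{4} = 0  so sig = ⟨2 | 0⟩
  {0,2}:  v_{0} + v_{2} = v_{3}  so sig = ⟨2 | 1⟩
  {0,6}:  v_{0} + v_{6} = v_{4}  so sig = ⟨2 | 1⟩
  {1,3}:  v_{1} + v_{3} = v_{2}  so sig = ⟨2 | 1⟩
  {1,4}:  v_{1} + v_{4} = v_{6}  so sig = ⟨2 | 1⟩
  {2,4}:  v_{2} + v_{4} = v_{1}  so sig = ⟨2 | 1⟩
  {3,5}:  v_{3} + v_{5} = v_{6}  so sig = ⟨2 | 1⟩
  {3,6}:  v_{3} + v_{6} = v_{1}  so sig = ⟨2 | 1⟩
  {4,6}:  v_{4} + v_{6} = v_{5}  so sig = ⟨2 | 1⟩
  {2,5}:  v_{2} + v_{5} = v_{1} + v_{6}  so sig = ⟨2 | 1 1⟩
  {0,5}:  v_{0} + v_{5} = 2·v_{4}  so sig = ⟨2 | 2⟩
  {1,5}:  v_{1} + v_{5} = 2·v_{6}  so sig = ⟨2 | 2⟩
  {2,6}:  v_{2} + v_{6} = 2·v_{1}  so sig = ⟨2 | 2⟩

Hence PRS(X_Σ) =
{ ⟨2 | 0⟩ ×2,  ⟨2 | 1⟩ ×8,  ⟨2 | 1 1⟩,  ⟨2 | 2⟩ ×3 }


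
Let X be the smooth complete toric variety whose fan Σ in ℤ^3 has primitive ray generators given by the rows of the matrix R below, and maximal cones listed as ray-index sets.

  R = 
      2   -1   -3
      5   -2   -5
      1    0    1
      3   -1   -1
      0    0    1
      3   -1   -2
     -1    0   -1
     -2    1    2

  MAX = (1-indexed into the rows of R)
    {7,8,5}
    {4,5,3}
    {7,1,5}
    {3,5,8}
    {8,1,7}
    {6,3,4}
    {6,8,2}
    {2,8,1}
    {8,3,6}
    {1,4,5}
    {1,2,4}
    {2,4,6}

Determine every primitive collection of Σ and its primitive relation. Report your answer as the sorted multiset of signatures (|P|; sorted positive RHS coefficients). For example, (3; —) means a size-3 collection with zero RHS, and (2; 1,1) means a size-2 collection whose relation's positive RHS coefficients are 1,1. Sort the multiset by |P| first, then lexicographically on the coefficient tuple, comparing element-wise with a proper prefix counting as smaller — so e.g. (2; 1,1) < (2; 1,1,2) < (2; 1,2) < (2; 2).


Minimal non-faces — 11 found among 8 rays, 12 max cones:

  • {3,7}:  v_{3} + v_{7} = 0  →  sig = (2; —)
  • {1,3}:  v_{1} + v_{3} = v_{6}  →  sig = (2; 1)
  • {1,6}:  v_{1} + v_{6} = v_{2}  →  sig = (2; 1)
  • {4,8}:  v_{4} + v_{8} = v_{3}  →  sig = (2; 1)
  • {5,6}:  v_{5} + v_{6} = v_{4}  →  sig = (2; 1)
  • {6,7}:  v_{6} + v_{7} = v_{1}  →  sig = (2; 1)
  • {2,5}:  v_{2} + v_{5} = v_{1} + v_{4}  →  sig = (2; 1,1)
  • {4,7}:  v_{4} + v_{7} = v_{1} + v_{5}  →  sig = (2; 1,1)
  • {2,3}:  v_{2} + v_{3} = 2·v_{6}  →  sig = (2; 2)
  • {2,7}:  v_{2} + v_{7} = 2·v_{1}  →  sig = (2; 2)
  • {1,5,8}:  v_{1} + v_{5} + v_{8} = 0  →  sig = (3; —)

Hence PRS(X_Σ) =
[(2; —), (2; 1), (2; 1), (2; 1), (2; 1), (2; 1), (2; 1,1), (2; 1,1), (2; 2), (2; 2), (3; —)]


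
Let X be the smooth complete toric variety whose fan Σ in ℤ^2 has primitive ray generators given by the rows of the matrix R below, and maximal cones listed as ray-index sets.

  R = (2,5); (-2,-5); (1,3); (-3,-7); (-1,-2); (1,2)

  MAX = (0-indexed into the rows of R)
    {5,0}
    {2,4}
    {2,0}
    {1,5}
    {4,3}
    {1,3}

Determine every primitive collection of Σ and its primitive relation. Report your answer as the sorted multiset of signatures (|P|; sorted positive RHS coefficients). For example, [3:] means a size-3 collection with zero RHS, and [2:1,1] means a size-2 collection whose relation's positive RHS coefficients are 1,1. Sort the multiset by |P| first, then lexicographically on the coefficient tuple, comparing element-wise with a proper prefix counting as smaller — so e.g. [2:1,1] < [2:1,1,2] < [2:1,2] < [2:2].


Σ has 9 primitive collections:

  P={0,1}:  v_{0} + v_{1} = 0  ⟹  sig = [2:]
  P={4,5}:  v_{4} + v_{5} = 0  ⟹  sig = [2:]
  P={0,3}:  v_{0} + v_{3} = v_{4}  ⟹  sig = [2:1]
  P={0,4}:  v_{0} + v_{4} = v_{2}  ⟹  sig = [2:1]
  P={1,2}:  v_{1} + v_{2} = v_{4}  ⟹  sig = [2:1]
  P={1,4}:  v_{1} + v_{4} = v_{3}  ⟹  sig = [2:1]
  P={2,5}:  v_{2} + v_{5} = v_{0}  ⟹  sig = [2:1]
  P={3,5}:  v_{3} + v_{5} = v_{1}  ⟹  sig = [2:1]
  P={2,3}:  v_{2} + v_{3} = 2·v_{4}  ⟹  sig = [2:2]

Hence PRS(X_Σ) =
[[2:], [2:], [2:1], [2:1], [2:1], [2:1], [2:1], [2:1], [2:2]]


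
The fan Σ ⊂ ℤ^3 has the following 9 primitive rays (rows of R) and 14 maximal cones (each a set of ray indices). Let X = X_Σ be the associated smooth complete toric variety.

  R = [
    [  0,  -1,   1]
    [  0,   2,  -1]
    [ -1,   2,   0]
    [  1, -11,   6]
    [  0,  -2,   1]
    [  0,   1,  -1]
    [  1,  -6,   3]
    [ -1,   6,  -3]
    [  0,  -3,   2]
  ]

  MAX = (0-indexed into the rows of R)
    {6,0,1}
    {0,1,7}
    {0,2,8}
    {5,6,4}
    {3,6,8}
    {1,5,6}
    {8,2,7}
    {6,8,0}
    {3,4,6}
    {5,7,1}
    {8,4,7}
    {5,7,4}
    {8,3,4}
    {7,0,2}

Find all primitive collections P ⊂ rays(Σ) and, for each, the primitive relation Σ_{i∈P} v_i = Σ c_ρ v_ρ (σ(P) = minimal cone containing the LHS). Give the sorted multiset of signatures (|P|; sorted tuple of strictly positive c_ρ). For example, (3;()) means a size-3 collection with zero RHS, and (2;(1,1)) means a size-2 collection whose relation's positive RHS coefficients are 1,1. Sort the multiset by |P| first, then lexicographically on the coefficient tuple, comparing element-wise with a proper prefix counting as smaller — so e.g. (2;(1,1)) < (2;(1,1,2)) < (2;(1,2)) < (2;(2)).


Σ has 17 primitive collections:

  {0,5}:  v_{0} + v_{5} = 0  ⟹  sig = (2;())
  {1,4}:  v_{1} + v_{4} = 0  ⟹  sig = (2;())
  {6,7}:  v_{6} + v_{7} = 0  ⟹  sig = (2;())
  {0,4}:  v_{0} + v_{4} = v_{8}  ⟹  sig = (2;(1))
  {1,8}:  v_{1} + v_{8} = v_{0}  ⟹  sig = (2;(1))
  {5,8}:  v_{5} + v_{8} = v_{4}  ⟹  sig = (2;(1))
  {1,3}:  v_{1} + v_{3} = v_{6} + v_{8}  ⟹  sig = (2;(1,1))
  {2,5}:  v_{2} + v_{5} = v_{7} + v_{8}  ⟹  sig = (2;(1,1))
  {2,6}:  v_{2} + v_{6} = v_{0} + v_{8}  ⟹  sig = (2;(1,1))
  {3,7}:  v_{3} + v_{7} = v_{4} + v_{8}  ⟹  sig = (2;(1,1))
  {0,3}:  v_{0} + v_{3} = v_{6} + 2·v_{8}  ⟹  sig = (2;(1,2))
  {1,2}:  v_{1} + v_{2} = 2·v_{0} + v_{7}  ⟹  sig = (2;(1,2))
  {2,4}:  v_{2} + v_{4} = v_{7} + 2·v_{8}  ⟹  sig = (2;(1,2))
  {3,5}:  v_{3} + v_{5} = 2·v_{4} + v_{6}  ⟹  sig = (2;(1,2))
  {2,3}:  v_{2} + v_{3} = 3·v_{8}  ⟹  sig = (2;(3))
  {0,7,8}:  v_{0} + v_{7} + v_{8} = v_{2}  ⟹  sig = (3;(1))
  {4,6,8}:  v_{4} + v_{6} + v_{8} = v_{3}  ⟹  sig = (3;(1))

Signatures (|P|; sorted positive RHS coefficients), sorted:
[(2;()), (2;()), (2;()), (2;(1)), (2;(1)), (2;(1)), (2;(1,1)), (2;(1,1)), (2;(1,1)), (2;(1,1)), (2;(1,2)), (2;(1,2)), (2;(1,2)), (2;(1,2)), (2;(3)), (3;(1)), (3;(1))]


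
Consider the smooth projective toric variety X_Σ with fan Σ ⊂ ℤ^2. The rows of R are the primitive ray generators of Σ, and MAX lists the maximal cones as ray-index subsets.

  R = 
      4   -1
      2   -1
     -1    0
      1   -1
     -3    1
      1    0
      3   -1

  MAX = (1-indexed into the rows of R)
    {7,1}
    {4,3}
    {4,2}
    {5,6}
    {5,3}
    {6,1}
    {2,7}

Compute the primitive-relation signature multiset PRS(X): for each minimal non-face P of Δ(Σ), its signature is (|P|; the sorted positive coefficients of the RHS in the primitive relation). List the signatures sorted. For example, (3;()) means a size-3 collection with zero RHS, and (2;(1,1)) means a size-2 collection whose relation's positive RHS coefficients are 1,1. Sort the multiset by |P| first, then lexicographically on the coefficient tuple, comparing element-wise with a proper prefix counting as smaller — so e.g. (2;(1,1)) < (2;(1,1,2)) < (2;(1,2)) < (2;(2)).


Primitive collections (14):

  {3,6}:  v_{3} + v_{6} = 0  ⟹  sig = (2;())
  {5,7}:  v_{5} + v_{7} = 0  ⟹  sig = (2;())
  {1,3}:  v_{1} + v_{3} = v_{7}  ⟹  sig = (2;(1))
  {1,5}:  v_{1} + v_{5} = v_{6}  ⟹  sig = (2;(1))
  {2,3}:  v_{2} + v_{3} = v_{4}  ⟹  sig = (2;(1))
  {2,5}:  v_{2} + v_{5} = v_{3}  ⟹  sig = (2;(1))
  {2,6}:  v_{2} + v_{6} = v_{7}  ⟹  sig = (2;(1))
  {3,7}:  v_{3} + v_{7} = v_{2}  ⟹  sig = (2;(1))
  {4,6}:  v_{4} + v_{6} = v_{2}  ⟹  sig = (2;(1))
  {6,7}:  v_{6} + v_{7} = v_{1}  ⟹  sig = (2;(1))
  {1,4}:  v_{1} + v_{4} = v_{2} + v_{7}  ⟹  sig = (2;(1,1))
  {1,2}:  v_{1} + v_{2} = 2·v_{7}  ⟹  sig = (2;(2))
  {4,5}:  v_{4} + v_{5} = 2·v_{3}  ⟹  sig = (2;(2))
  {4,7}:  v_{4} + v_{7} = 2·v_{2}  ⟹  sig = (2;(2))

Hence PRS(X_Σ) =
    |P|=2: 14 collections, coeffs (), (), (1), (1), (1), (1), (1), (1), (1), (1), (1,1), (2), (2), (2)
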